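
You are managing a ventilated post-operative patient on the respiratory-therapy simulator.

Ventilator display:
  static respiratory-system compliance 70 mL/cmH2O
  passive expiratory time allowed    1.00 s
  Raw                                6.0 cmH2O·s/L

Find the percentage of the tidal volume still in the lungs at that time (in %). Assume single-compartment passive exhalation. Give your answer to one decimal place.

9.2

τ = R × C = 6.0 × 70 mL/cmH2O = 6.0 × 0.070 L/cmH2O = 0.42 s.
Passive exhalation: V(t)/V₀ = e^(−t/τ) = e^(−1.00/0.42) = 0.09246.
Fraction remaining = 0.09246 → 9.246%.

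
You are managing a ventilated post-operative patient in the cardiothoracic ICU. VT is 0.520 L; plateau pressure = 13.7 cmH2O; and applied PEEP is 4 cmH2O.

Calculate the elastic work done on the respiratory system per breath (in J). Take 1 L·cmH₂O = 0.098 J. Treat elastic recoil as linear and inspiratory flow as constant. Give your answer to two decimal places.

0.25

Elastic work ≈ ½ × (Pplat − PEEP) × Vt = 0.5 × (13.7 − 4) × 0.520 L = 0.5 × 9.7 × 0.520 = 2.522 L·cmH2O.
× 0.098 J/(L·cmH2O) → 0.2472 J.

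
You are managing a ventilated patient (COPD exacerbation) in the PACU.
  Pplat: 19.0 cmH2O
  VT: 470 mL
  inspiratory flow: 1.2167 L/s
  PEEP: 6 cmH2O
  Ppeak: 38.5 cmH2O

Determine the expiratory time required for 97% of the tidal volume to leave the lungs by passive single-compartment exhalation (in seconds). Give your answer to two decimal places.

R = (PIP − Pplat)/V̇ = (38.5 − 19.0) / 1.2167 = 19.5/1.2167 = 16.027 cmH2O·s/L.
C = Vt/(Pplat − PEEP) = 470.0 / (19.0 − 6) = 470.0/13.0 = 36.154 mL/cmH2O.
τ = R × C = 16.027 × 0.03615 L/cmH2O = 0.5794 s.
t = −τ·ln(1 − 0.97) = −0.5794·ln(0.03) = 2.032 s.

2.03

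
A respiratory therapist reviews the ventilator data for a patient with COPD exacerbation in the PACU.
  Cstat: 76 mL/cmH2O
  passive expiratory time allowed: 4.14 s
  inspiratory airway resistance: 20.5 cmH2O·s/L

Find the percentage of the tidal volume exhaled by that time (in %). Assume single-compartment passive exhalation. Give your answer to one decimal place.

93.0

τ = R × C = 20.5 × 76 mL/cmH2O = 20.5 × 0.076 L/cmH2O = 1.558 s.
Passive exhalation: V(t)/V₀ = e^(−t/τ) = e^(−4.14/1.558) = 0.07014.
Fraction exhaled = 1 − 0.07014 = 0.9299 → 92.99%.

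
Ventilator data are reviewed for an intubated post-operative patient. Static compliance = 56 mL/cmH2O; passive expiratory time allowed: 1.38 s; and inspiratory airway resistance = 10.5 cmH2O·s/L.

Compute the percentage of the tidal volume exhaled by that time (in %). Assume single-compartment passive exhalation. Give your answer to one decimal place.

90.4

τ = R × C = 10.5 × 56 mL/cmH2O = 10.5 × 0.056 L/cmH2O = 0.588 s.
Passive exhalation: V(t)/V₀ = e^(−t/τ) = e^(−1.38/0.588) = 0.09566.
Fraction exhaled = 1 − 0.09566 = 0.9043 → 90.43%.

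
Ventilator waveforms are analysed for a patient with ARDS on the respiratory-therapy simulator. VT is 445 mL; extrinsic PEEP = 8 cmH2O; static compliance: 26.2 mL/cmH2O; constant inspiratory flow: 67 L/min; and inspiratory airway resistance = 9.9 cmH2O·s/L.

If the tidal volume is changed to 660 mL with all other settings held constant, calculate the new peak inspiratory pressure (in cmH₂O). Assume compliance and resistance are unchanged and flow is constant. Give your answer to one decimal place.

Flow: 67 L/min ÷ 60 = 1.1167 L/s.
PIP = Vt/C + R·V̇ + PEEP (constant-flow equation of motion).
Only the elastic term changes: ΔPIP = ΔVt / C = (660 − 445) / 26.2 = 8.206 cmH2O.
Original PIP = 445/26.2 + 9.9×1.1167 + 8 = 36.04 cmH2O; new PIP = 36.04 + (8.206) = 44.246 cmH2O.

44.2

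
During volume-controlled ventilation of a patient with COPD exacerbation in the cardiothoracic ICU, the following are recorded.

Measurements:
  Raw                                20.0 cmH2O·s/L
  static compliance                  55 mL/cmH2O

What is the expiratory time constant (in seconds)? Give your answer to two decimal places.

1.10

τ = R × C = 20.0 × 55 mL/cmH2O = 20.0 × 0.055 L/cmH2O = 1.1 s.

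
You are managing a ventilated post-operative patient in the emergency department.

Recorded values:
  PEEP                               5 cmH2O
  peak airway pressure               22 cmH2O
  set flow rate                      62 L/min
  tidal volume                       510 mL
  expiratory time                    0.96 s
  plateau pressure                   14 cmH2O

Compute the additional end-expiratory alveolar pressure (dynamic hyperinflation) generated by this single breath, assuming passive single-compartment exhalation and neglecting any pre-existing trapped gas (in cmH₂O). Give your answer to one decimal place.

1.0

Flow: 62 L/min ÷ 60 = 1.0333 L/s.
R = (PIP − Pplat)/V̇ = (22 − 14) / 1.0333 = 8.0/1.0333 = 7.742 cmH2O·s/L.
C = Vt/(Pplat − PEEP) = 510.0 / (14 − 5) = 510.0/9.0 = 56.667 mL/cmH2O.
τ = R × C = 7.742 × 0.05667 L/cmH2O = 0.4387 s.
Fraction remaining = e^(−Te/τ) = e^(−0.96/0.4387) = 0.1121; trapped volume = 510.0 × 0.1121 = 57.171 mL.
Additional alveolar pressure from trapping ≈ V_trapped / C = 57.171 / 56.667 = 1.009 cmH2O.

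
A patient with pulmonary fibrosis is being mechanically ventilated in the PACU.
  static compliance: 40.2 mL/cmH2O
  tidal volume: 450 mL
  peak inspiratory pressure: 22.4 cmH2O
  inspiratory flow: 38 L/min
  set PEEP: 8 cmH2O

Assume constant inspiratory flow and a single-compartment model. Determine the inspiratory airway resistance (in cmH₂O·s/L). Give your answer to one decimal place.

5.1

Flow: 38 L/min ÷ 60 = 0.6333 L/s.
Equation of motion (constant flow): PIP = Vt/C + R·V̇ + PEEP.
R·V̇ = PIP − Vt/C − PEEP = 22.4 − 450/40.2 − 8 = 22.4 − 11.194 − 8 = 3.206 cmH2O.
R = 3.206 / 0.6333 = 5.062 cmH2O·s/L.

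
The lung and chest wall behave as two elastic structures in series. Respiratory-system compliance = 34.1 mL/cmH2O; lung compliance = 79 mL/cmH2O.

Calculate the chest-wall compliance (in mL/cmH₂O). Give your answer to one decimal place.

1/Ccw = 1/Crs − 1/CL.
1/Ccw = 1/34.1 − 1/79 = 0.01667.
Ccw = 59.988 mL/cmH2O.

60.0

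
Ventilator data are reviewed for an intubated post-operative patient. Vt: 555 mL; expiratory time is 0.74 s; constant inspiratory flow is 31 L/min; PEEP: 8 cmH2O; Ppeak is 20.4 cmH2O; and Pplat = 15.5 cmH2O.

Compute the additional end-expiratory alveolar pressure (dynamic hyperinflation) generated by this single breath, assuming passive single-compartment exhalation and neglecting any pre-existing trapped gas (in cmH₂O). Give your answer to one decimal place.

Flow: 31 L/min ÷ 60 = 0.5167 L/s.
R = (PIP − Pplat)/V̇ = (20.4 − 15.5) / 0.5167 = 4.9/0.5167 = 9.483 cmH2O·s/L.
C = Vt/(Pplat − PEEP) = 555.0 / (15.5 − 8) = 555.0/7.5 = 74.0 mL/cmH2O.
τ = R × C = 9.483 × 0.074 L/cmH2O = 0.7017 s.
Fraction remaining = e^(−Te/τ) = e^(−0.74/0.7017) = 0.3483; trapped volume = 555.0 × 0.3483 = 193.31 mL.
Additional alveolar pressure from trapping ≈ V_trapped / C = 193.31 / 74.0 = 2.612 cmH2O.

2.6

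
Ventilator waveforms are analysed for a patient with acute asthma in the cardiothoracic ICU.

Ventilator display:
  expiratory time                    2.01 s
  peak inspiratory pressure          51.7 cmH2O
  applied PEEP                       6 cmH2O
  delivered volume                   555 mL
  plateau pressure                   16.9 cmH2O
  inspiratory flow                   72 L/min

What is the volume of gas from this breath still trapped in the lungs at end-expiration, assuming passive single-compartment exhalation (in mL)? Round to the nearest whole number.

Flow: 72 L/min ÷ 60 = 1.2 L/s.
R = (PIP − Pplat)/V̇ = (51.7 − 16.9) / 1.2 = 34.8/1.2 = 29.0 cmH2O·s/L.
C = Vt/(Pplat − PEEP) = 555.0 / (16.9 − 6) = 555.0/10.9 = 50.917 mL/cmH2O.
τ = R × C = 29.0 × 0.05092 L/cmH2O = 1.477 s.
Fraction remaining = e^(−Te/τ) = e^(−2.01/1.477) = 0.2564.
Trapped volume = 555.0 × 0.2564 = 142.3 mL.

142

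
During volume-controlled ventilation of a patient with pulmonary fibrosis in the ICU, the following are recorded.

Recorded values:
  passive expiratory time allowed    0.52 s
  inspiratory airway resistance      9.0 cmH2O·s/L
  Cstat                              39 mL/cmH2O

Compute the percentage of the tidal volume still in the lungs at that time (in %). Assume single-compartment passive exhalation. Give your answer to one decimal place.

τ = R × C = 9.0 × 39 mL/cmH2O = 9.0 × 0.039 L/cmH2O = 0.351 s.
Passive exhalation: V(t)/V₀ = e^(−t/τ) = e^(−0.52/0.351) = 0.2273.
Fraction remaining = 0.2273 → 22.73%.

22.7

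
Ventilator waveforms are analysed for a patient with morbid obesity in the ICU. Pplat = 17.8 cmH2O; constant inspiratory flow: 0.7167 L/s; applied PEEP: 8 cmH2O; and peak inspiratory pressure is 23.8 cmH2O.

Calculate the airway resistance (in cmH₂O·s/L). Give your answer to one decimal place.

Raw = (PIP − Pplat) / flow = (23.8 − 17.8) / 0.7167 = 6.0 / 0.7167 = 8.372 cmH2O·s/L.

8.4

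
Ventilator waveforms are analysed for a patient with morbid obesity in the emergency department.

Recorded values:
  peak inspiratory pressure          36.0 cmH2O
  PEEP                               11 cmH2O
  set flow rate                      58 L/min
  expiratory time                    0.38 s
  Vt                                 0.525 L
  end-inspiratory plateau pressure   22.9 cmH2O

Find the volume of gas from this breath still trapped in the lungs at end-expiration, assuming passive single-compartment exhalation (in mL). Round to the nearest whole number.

278

Flow: 58 L/min ÷ 60 = 0.9667 L/s.
R = (PIP − Pplat)/V̇ = (36.0 − 22.9) / 0.9667 = 13.1/0.9667 = 13.551 cmH2O·s/L.
C = Vt/(Pplat − PEEP) = 525.0 / (22.9 − 11) = 525.0/11.9 = 44.118 mL/cmH2O.
τ = R × C = 13.551 × 0.04412 L/cmH2O = 0.5979 s.
Fraction remaining = e^(−Te/τ) = e^(−0.38/0.5979) = 0.5296.
Trapped volume = 525.0 × 0.5296 = 278.04 mL.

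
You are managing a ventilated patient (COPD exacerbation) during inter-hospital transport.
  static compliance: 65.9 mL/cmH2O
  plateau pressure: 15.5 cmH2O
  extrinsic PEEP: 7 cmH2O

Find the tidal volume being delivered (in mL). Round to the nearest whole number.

560

Vt = Cstat × (Pplat − PEEP) = 65.9 × (15.5 − 7) = 65.9 × 8.5 = 560.15 mL.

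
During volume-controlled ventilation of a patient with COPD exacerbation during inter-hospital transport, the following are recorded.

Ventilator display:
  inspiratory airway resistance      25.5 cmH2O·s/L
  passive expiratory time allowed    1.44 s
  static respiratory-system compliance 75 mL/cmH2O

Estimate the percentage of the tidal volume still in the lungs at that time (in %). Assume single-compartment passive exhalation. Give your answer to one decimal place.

47.1

τ = R × C = 25.5 × 75 mL/cmH2O = 25.5 × 0.075 L/cmH2O = 1.913 s.
Passive exhalation: V(t)/V₀ = e^(−t/τ) = e^(−1.44/1.913) = 0.4711.
Fraction remaining = 0.4711 → 47.11%.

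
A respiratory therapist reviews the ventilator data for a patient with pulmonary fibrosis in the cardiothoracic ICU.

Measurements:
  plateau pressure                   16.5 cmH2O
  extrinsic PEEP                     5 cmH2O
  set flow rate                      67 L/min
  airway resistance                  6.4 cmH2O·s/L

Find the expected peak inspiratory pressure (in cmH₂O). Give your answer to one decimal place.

Flow: 67 L/min ÷ 60 = 1.1167 L/s.
PIP = Pplat + Raw × flow = 16.5 + 6.4 × 1.1167 = 16.5 + 7.147 = 23.647 cmH2O.

23.6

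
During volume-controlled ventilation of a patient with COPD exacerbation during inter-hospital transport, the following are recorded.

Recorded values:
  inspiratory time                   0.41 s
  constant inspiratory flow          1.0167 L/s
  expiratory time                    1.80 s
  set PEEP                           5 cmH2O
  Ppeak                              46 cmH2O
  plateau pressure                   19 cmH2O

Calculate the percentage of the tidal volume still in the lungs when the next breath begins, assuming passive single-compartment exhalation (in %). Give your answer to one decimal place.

10.3

Vt = flow × Ti = 1.0167 L/s × 0.41 s × 1000 mL/L = 416.85 mL.
R = (PIP − Pplat)/V̇ = (46 − 19) / 1.0167 = 27.0/1.0167 = 26.557 cmH2O·s/L.
C = Vt/(Pplat − PEEP) = 416.85 / (19 − 5) = 416.85/14.0 = 29.775 mL/cmH2O.
τ = R × C = 26.557 × 0.02978 L/cmH2O = 0.7909 s.
Fraction remaining at end-expiration = e^(−Te/τ) = e^(−1.80/0.7909) = 0.1027 → 10.27%.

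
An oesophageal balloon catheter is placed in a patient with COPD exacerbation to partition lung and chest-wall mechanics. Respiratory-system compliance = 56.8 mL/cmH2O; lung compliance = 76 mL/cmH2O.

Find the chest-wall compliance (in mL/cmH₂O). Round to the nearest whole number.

225

1/Ccw = 1/Crs − 1/CL.
1/Ccw = 1/56.8 − 1/76 = 0.004448.
Ccw = 224.82 mL/cmH2O.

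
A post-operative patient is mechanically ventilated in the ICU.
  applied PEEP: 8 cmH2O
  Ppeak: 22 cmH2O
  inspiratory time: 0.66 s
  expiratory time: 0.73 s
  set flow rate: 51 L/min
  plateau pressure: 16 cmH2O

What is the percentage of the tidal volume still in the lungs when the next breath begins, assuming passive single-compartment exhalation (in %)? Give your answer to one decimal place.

22.9

Flow: 51 L/min ÷ 60 = 0.85 L/s.
Vt = flow × Ti = 0.85 L/s × 0.66 s × 1000 mL/L = 561.0 mL.
R = (PIP − Pplat)/V̇ = (22 − 16) / 0.85 = 6.0/0.85 = 7.059 cmH2O·s/L.
C = Vt/(Pplat − PEEP) = 561.0 / (16 − 8) = 561.0/8.0 = 70.125 mL/cmH2O.
τ = R × C = 7.059 × 0.07013 L/cmH2O = 0.495 s.
Fraction remaining at end-expiration = e^(−Te/τ) = e^(−0.73/0.495) = 0.2288 → 22.88%.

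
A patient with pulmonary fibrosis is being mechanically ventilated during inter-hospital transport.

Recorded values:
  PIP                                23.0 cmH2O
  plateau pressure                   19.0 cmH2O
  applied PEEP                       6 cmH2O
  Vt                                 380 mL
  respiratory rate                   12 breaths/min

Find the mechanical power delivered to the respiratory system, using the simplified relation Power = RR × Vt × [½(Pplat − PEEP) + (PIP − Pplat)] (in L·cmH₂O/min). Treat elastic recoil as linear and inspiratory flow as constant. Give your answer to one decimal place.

47.9

Per-breath work = Vt × [½(Pplat−PEEP) + (PIP−Pplat)] = 0.380 × [0.5×13.0 + 4.0] = 0.380 × 10.5 = 3.99 L·cmH2O.
Power = 12 × 3.99 = 47.88 L·cmH2O/min.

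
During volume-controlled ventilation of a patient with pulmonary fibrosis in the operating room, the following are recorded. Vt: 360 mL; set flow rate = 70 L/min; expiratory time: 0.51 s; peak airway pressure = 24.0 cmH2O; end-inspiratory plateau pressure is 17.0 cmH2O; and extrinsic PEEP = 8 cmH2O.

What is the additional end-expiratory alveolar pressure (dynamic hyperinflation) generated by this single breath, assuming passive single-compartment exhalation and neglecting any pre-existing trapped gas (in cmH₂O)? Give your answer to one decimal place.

1.1

Flow: 70 L/min ÷ 60 = 1.1667 L/s.
R = (PIP − Pplat)/V̇ = (24.0 − 17.0) / 1.1667 = 7.0/1.1667 = 6.0 cmH2O·s/L.
C = Vt/(Pplat − PEEP) = 360.0 / (17.0 − 8) = 360.0/9.0 = 40.0 mL/cmH2O.
τ = R × C = 6.0 × 0.04 L/cmH2O = 0.24 s.
Fraction remaining = e^(−Te/τ) = e^(−0.51/0.24) = 0.1194; trapped volume = 360.0 × 0.1194 = 42.984 mL.
Additional alveolar pressure from trapping ≈ V_trapped / C = 42.984 / 40.0 = 1.075 cmH2O.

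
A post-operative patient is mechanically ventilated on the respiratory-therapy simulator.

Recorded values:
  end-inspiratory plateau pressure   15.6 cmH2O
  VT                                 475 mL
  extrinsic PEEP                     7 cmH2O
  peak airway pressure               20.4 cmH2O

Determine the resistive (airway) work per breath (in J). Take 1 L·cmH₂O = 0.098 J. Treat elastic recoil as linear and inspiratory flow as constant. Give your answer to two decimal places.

With constant inspiratory flow the resistive pressure is constant at PIP − Pplat = 20.4 − 15.6 = 4.8 cmH2O, so resistive work = 4.8 × 0.475 = 2.28 L·cmH2O.
× 0.098 J/(L·cmH2O) → 0.2234 J.

0.22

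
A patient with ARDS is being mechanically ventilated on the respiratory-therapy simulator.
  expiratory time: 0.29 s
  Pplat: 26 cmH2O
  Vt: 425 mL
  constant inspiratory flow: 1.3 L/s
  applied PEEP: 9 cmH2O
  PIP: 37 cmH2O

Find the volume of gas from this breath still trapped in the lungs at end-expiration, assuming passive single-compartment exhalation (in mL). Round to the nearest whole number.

R = (PIP − Pplat)/V̇ = (37 − 26) / 1.3 = 11.0/1.3 = 8.462 cmH2O·s/L.
C = Vt/(Pplat − PEEP) = 425.0 / (26 − 9) = 425.0/17.0 = 25.0 mL/cmH2O.
τ = R × C = 8.462 × 0.025 L/cmH2O = 0.2116 s.
Fraction remaining = e^(−Te/τ) = e^(−0.29/0.2116) = 0.254.
Trapped volume = 425.0 × 0.254 = 107.95 mL.

108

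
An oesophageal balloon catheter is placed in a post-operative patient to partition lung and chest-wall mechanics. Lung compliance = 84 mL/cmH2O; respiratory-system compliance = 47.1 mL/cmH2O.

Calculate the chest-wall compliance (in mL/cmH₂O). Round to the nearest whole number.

1/Ccw = 1/Crs − 1/CL.
1/Ccw = 1/47.1 − 1/84 = 0.009327.
Ccw = 107.22 mL/cmH2O.

107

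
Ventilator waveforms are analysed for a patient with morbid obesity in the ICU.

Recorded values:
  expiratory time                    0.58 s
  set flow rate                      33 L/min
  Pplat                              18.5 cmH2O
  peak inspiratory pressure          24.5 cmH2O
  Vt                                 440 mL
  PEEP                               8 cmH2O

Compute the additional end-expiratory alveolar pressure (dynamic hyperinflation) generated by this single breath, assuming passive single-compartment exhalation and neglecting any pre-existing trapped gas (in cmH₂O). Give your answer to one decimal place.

3.0

Flow: 33 L/min ÷ 60 = 0.55 L/s.
R = (PIP − Pplat)/V̇ = (24.5 − 18.5) / 0.55 = 6.0/0.55 = 10.909 cmH2O·s/L.
C = Vt/(Pplat − PEEP) = 440.0 / (18.5 − 8) = 440.0/10.5 = 41.905 mL/cmH2O.
τ = R × C = 10.909 × 0.04191 L/cmH2O = 0.4572 s.
Fraction remaining = e^(−Te/τ) = e^(−0.58/0.4572) = 0.2812; trapped volume = 440.0 × 0.2812 = 123.73 mL.
Additional alveolar pressure from trapping ≈ V_trapped / C = 123.73 / 41.905 = 2.953 cmH2O.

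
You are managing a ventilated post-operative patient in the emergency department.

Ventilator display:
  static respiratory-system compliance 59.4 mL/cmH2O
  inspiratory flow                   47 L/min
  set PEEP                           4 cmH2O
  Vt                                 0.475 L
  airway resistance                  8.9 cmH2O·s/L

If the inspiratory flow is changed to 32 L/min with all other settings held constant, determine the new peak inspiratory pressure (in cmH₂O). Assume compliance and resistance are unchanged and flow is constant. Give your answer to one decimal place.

16.7

Flow: 47 L/min ÷ 60 = 0.7833 L/s.
New flow: 32 L/min ÷ 60 = 0.5333 L/s.
PIP = Vt/C + R·V̇ + PEEP (constant-flow equation of motion).
Only the resistive term changes: ΔPIP = R × ΔV̇ = 8.9 × (0.5333 − 0.7833) = 8.9 × -0.25 = -2.225 cmH2O.
Original PIP = 475/59.4 + 8.9×0.7833 + 4 = 18.968 cmH2O; new PIP = 18.968 + (-2.225) = 16.743 cmH2O.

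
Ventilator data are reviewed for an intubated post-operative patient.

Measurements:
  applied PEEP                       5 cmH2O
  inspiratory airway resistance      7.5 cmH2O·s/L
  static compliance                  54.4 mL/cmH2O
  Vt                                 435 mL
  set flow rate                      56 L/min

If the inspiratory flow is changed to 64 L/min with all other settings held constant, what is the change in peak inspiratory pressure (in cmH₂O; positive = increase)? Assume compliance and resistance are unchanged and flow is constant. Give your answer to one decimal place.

Flow: 56 L/min ÷ 60 = 0.9333 L/s.
New flow: 64 L/min ÷ 60 = 1.0667 L/s.
PIP = Vt/C + R·V̇ + PEEP (constant-flow equation of motion).
Only the resistive term changes: ΔPIP = R × ΔV̇ = 7.5 × (1.0667 − 0.9333) = 7.5 × 0.1334 = 1.001 cmH2O.

1.0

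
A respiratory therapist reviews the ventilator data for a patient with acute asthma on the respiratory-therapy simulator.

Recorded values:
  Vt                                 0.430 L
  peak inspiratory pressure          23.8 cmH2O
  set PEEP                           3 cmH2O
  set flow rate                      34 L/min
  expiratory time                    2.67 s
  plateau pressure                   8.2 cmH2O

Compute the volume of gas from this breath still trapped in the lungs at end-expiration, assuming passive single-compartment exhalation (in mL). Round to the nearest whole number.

Flow: 34 L/min ÷ 60 = 0.5667 L/s.
R = (PIP − Pplat)/V̇ = (23.8 − 8.2) / 0.5667 = 15.6/0.5667 = 27.528 cmH2O·s/L.
C = Vt/(Pplat − PEEP) = 430.0 / (8.2 − 3) = 430.0/5.2 = 82.692 mL/cmH2O.
τ = R × C = 27.528 × 0.08269 L/cmH2O = 2.276 s.
Fraction remaining = e^(−Te/τ) = e^(−2.67/2.276) = 0.3094.
Trapped volume = 430.0 × 0.3094 = 133.04 mL.

133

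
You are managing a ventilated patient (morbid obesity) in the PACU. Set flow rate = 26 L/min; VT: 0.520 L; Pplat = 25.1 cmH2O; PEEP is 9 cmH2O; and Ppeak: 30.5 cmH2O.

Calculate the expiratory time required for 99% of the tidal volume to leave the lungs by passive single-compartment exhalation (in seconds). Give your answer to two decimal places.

Flow: 26 L/min ÷ 60 = 0.4333 L/s.
R = (PIP − Pplat)/V̇ = (30.5 − 25.1) / 0.4333 = 5.4/0.4333 = 12.462 cmH2O·s/L.
C = Vt/(Pplat − PEEP) = 520.0 / (25.1 − 9) = 520.0/16.1 = 32.298 mL/cmH2O.
τ = R × C = 12.462 × 0.0323 L/cmH2O = 0.4025 s.
t = −τ·ln(1 − 0.99) = −0.4025·ln(0.01) = 1.854 s.

1.85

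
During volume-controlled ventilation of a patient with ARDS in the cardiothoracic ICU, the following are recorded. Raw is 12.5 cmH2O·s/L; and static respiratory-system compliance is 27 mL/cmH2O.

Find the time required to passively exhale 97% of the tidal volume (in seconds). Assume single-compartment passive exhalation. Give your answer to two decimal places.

1.18

τ = R × C = 12.5 × 27 mL/cmH2O = 12.5 × 0.027 L/cmH2O = 0.3375 s.
Exhaled fraction f = 1 − e^(−t/τ) → t = −τ·ln(1 − f) = −0.3375·ln(0.03) = 1.183 s.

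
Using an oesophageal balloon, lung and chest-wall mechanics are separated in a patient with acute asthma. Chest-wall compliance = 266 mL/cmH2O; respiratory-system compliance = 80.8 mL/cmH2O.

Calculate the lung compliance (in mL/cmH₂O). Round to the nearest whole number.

116

1/CL = 1/Crs − 1/Ccw.
1/CL = 1/80.8 − 1/266 = 0.008617.
CL = 116.05 mL/cmH2O.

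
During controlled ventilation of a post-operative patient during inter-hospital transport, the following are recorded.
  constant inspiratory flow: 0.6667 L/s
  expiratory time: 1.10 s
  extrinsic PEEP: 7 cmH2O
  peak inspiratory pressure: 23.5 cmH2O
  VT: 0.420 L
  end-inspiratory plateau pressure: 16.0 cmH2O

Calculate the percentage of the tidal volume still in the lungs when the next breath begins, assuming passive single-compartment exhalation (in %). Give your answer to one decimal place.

12.3

R = (PIP − Pplat)/V̇ = (23.5 − 16.0) / 0.6667 = 7.5/0.6667 = 11.249 cmH2O·s/L.
C = Vt/(Pplat − PEEP) = 420.0 / (16.0 − 7) = 420.0/9.0 = 46.667 mL/cmH2O.
τ = R × C = 11.249 × 0.04667 L/cmH2O = 0.525 s.
Fraction remaining at end-expiration = e^(−Te/τ) = e^(−1.10/0.525) = 0.123 → 12.3%.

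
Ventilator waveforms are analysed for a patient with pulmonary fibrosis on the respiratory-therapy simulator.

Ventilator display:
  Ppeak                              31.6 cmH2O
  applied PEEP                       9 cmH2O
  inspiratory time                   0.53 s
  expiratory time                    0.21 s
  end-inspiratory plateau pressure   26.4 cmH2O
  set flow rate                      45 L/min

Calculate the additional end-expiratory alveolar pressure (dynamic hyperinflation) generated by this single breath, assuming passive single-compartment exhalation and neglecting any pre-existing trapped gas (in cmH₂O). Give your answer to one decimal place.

Flow: 45 L/min ÷ 60 = 0.75 L/s.
Vt = flow × Ti = 0.75 L/s × 0.53 s × 1000 mL/L = 397.5 mL.
R = (PIP − Pplat)/V̇ = (31.6 − 26.4) / 0.75 = 5.2/0.75 = 6.933 cmH2O·s/L.
C = Vt/(Pplat − PEEP) = 397.5 / (26.4 − 9) = 397.5/17.4 = 22.845 mL/cmH2O.
τ = R × C = 6.933 × 0.02285 L/cmH2O = 0.1584 s.
Fraction remaining = e^(−Te/τ) = e^(−0.21/0.1584) = 0.2656; trapped volume = 397.5 × 0.2656 = 105.58 mL.
Additional alveolar pressure from trapping ≈ V_trapped / C = 105.58 / 22.845 = 4.622 cmH2O.

4.6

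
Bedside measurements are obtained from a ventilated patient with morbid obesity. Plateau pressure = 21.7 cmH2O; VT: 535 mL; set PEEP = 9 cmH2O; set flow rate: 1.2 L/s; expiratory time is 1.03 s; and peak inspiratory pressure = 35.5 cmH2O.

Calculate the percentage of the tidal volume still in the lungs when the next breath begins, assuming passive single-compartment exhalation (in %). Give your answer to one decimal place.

11.9

R = (PIP − Pplat)/V̇ = (35.5 − 21.7) / 1.2 = 13.8/1.2 = 11.5 cmH2O·s/L.
C = Vt/(Pplat − PEEP) = 535.0 / (21.7 − 9) = 535.0/12.7 = 42.126 mL/cmH2O.
τ = R × C = 11.5 × 0.04213 L/cmH2O = 0.4845 s.
Fraction remaining at end-expiration = e^(−Te/τ) = e^(−1.03/0.4845) = 0.1193 → 11.93%.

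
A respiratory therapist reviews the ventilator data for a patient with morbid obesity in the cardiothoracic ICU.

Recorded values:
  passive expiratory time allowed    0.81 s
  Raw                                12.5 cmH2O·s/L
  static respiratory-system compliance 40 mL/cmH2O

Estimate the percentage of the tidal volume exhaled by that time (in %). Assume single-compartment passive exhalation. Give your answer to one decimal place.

τ = R × C = 12.5 × 40 mL/cmH2O = 12.5 × 0.040 L/cmH2O = 0.5 s.
Passive exhalation: V(t)/V₀ = e^(−t/τ) = e^(−0.81/0.5) = 0.1979.
Fraction exhaled = 1 − 0.1979 = 0.8021 → 80.21%.

80.2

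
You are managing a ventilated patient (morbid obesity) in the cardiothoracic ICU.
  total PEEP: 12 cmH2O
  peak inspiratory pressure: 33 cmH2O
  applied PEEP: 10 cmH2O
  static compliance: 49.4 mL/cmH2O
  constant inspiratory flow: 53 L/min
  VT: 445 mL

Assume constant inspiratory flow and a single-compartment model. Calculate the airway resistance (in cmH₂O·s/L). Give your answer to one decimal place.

Flow: 53 L/min ÷ 60 = 0.8833 L/s.
Total PEEP = 12 cmH2O (set 10 + intrinsic 2); this is the baseline alveolar pressure.
Equation of motion (constant flow): PIP = Vt/C + R·V̇ + PEEP.
R·V̇ = PIP − Vt/C − PEEP = 33 − 445/49.4 − 12 = 33 − 9.008 − 12 = 11.992 cmH2O.
R = 11.992 / 0.8833 = 13.576 cmH2O·s/L.

13.6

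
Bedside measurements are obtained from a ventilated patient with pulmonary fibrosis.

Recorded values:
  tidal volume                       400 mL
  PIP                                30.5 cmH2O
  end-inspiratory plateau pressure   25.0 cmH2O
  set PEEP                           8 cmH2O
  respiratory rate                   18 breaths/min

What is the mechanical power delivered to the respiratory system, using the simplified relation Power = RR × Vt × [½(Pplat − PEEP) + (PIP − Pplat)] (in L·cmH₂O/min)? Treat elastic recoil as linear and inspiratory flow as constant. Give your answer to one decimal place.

100.8

Per-breath work = Vt × [½(Pplat−PEEP) + (PIP−Pplat)] = 0.400 × [0.5×17.0 + 5.5] = 0.400 × 14.0 = 5.6 L·cmH2O.
Power = 18 × 5.6 = 100.8 L·cmH2O/min.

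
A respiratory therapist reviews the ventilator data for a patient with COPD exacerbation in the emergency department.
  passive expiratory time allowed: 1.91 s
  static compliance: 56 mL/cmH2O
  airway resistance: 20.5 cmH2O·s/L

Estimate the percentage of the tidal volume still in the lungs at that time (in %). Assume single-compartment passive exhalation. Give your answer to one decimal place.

τ = R × C = 20.5 × 56 mL/cmH2O = 20.5 × 0.056 L/cmH2O = 1.148 s.
Passive exhalation: V(t)/V₀ = e^(−t/τ) = e^(−1.91/1.148) = 0.1894.
Fraction remaining = 0.1894 → 18.94%.

18.9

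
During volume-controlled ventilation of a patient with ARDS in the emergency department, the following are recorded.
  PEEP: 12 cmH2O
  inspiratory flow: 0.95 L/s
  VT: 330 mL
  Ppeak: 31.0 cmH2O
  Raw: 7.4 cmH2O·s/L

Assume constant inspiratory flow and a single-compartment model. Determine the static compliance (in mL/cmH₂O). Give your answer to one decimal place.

Equation of motion (constant flow): PIP = Vt/C + R·V̇ + PEEP.
Vt/C = PIP − R·V̇ − PEEP = 31.0 − 7.4×0.95 − 12 = 31.0 − 7.03 − 12 = 11.97 cmH2O.
C = Vt / 11.97 = 330 / 11.97 = 27.569 mL/cmH2O.

27.6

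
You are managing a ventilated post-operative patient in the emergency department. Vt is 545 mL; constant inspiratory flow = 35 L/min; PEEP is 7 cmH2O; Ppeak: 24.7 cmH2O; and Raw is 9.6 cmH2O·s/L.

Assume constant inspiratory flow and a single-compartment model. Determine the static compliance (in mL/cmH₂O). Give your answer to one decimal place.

45.0

Flow: 35 L/min ÷ 60 = 0.5833 L/s.
Equation of motion (constant flow): PIP = Vt/C + R·V̇ + PEEP.
Vt/C = PIP − R·V̇ − PEEP = 24.7 − 9.6×0.5833 − 7 = 24.7 − 5.6 − 7 = 12.1 cmH2O.
C = Vt / 12.1 = 545 / 12.1 = 45.041 mL/cmH2O.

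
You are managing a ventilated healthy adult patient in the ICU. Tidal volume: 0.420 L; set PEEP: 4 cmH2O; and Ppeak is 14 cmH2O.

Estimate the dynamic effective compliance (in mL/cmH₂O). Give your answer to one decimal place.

42.0

Dynamic compliance = Vt / (PIP − PEEP) = 420 / (14 − 4) = 420 / 10.0 = 42.0 mL/cmH2O.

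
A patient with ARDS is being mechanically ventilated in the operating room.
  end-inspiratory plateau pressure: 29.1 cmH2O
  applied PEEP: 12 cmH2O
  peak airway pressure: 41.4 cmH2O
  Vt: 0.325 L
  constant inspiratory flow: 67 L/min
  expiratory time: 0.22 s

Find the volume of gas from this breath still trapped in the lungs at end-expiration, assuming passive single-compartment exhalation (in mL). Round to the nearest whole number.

Flow: 67 L/min ÷ 60 = 1.1167 L/s.
R = (PIP − Pplat)/V̇ = (41.4 − 29.1) / 1.1167 = 12.3/1.1167 = 11.015 cmH2O·s/L.
C = Vt/(Pplat − PEEP) = 325.0 / (29.1 − 12) = 325.0/17.1 = 19.006 mL/cmH2O.
τ = R × C = 11.015 × 0.01901 L/cmH2O = 0.2094 s.
Fraction remaining = e^(−Te/τ) = e^(−0.22/0.2094) = 0.3497.
Trapped volume = 325.0 × 0.3497 = 113.65 mL.

114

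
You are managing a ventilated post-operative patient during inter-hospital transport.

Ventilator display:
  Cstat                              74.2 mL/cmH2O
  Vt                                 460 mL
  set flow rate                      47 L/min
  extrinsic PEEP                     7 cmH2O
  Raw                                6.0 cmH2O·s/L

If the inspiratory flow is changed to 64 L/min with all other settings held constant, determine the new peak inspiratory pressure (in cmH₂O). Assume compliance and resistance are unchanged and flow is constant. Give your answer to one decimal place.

Flow: 47 L/min ÷ 60 = 0.7833 L/s.
New flow: 64 L/min ÷ 60 = 1.0667 L/s.
PIP = Vt/C + R·V̇ + PEEP (constant-flow equation of motion).
Only the resistive term changes: ΔPIP = R × ΔV̇ = 6.0 × (1.0667 − 0.7833) = 6.0 × 0.2834 = 1.7 cmH2O.
Original PIP = 460/74.2 + 6.0×0.7833 + 7 = 17.899 cmH2O; new PIP = 17.899 + (1.7) = 19.599 cmH2O.

19.6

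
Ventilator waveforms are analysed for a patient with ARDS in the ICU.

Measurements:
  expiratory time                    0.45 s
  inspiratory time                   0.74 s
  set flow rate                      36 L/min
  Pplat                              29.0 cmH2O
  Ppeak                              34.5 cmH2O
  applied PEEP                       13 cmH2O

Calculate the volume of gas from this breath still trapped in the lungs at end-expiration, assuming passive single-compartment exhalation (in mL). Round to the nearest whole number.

76

Flow: 36 L/min ÷ 60 = 0.6 L/s.
Vt = flow × Ti = 0.6 L/s × 0.74 s × 1000 mL/L = 444.0 mL.
R = (PIP − Pplat)/V̇ = (34.5 − 29.0) / 0.6 = 5.5/0.6 = 9.167 cmH2O·s/L.
C = Vt/(Pplat − PEEP) = 444.0 / (29.0 − 13) = 444.0/16.0 = 27.75 mL/cmH2O.
τ = R × C = 9.167 × 0.02775 L/cmH2O = 0.2544 s.
Fraction remaining = e^(−Te/τ) = e^(−0.45/0.2544) = 0.1705.
Trapped volume = 444.0 × 0.1705 = 75.702 mL.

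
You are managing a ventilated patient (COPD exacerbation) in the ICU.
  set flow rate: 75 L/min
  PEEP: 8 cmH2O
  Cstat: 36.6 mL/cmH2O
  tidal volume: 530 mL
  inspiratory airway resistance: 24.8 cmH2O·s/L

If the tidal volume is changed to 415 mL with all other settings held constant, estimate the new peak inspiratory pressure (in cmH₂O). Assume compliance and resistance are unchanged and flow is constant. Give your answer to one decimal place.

50.3

Flow: 75 L/min ÷ 60 = 1.25 L/s.
PIP = Vt/C + R·V̇ + PEEP (constant-flow equation of motion).
Only the elastic term changes: ΔPIP = ΔVt / C = (415 − 530) / 36.6 = -3.142 cmH2O.
Original PIP = 530/36.6 + 24.8×1.25 + 8 = 53.481 cmH2O; new PIP = 53.481 + (-3.142) = 50.339 cmH2O.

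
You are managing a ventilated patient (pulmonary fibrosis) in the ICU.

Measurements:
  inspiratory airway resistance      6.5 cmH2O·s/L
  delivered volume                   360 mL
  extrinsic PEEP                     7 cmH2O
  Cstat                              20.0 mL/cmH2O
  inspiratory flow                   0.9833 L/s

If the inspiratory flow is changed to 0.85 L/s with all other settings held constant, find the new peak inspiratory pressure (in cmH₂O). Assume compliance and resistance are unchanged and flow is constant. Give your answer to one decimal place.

PIP = Vt/C + R·V̇ + PEEP (constant-flow equation of motion).
Only the resistive term changes: ΔPIP = R × ΔV̇ = 6.5 × (0.85 − 0.9833) = 6.5 × -0.1333 = -0.8665 cmH2O.
Original PIP = 360/20.0 + 6.5×0.9833 + 7 = 31.391 cmH2O; new PIP = 31.391 + (-0.8665) = 30.525 cmH2O.

30.5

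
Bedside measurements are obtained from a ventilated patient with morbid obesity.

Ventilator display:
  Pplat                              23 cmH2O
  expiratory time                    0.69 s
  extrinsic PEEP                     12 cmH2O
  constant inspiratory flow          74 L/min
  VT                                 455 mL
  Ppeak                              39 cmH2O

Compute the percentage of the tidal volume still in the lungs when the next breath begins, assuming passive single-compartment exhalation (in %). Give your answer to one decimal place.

Flow: 74 L/min ÷ 60 = 1.2333 L/s.
R = (PIP − Pplat)/V̇ = (39 − 23) / 1.2333 = 16.0/1.2333 = 12.973 cmH2O·s/L.
C = Vt/(Pplat − PEEP) = 455.0 / (23 − 12) = 455.0/11.0 = 41.364 mL/cmH2O.
τ = R × C = 12.973 × 0.04136 L/cmH2O = 0.5366 s.
Fraction remaining at end-expiration = e^(−Te/τ) = e^(−0.69/0.5366) = 0.2764 → 27.64%.

27.6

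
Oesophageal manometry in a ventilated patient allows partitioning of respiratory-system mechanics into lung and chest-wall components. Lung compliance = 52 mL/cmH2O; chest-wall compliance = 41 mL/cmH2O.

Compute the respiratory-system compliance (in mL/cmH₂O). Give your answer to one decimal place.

Lung and chest wall are elastances in series: 1/Crs = 1/CL + 1/Ccw.
1/Crs = 1/52 + 1/41 = 0.04362.
Crs = 22.925 mL/cmH2O.

22.9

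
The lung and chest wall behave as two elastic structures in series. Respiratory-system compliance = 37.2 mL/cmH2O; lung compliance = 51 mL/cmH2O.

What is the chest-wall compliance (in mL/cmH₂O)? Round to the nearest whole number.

137

1/Ccw = 1/Crs − 1/CL.
1/Ccw = 1/37.2 − 1/51 = 0.007274.
Ccw = 137.48 mL/cmH2O.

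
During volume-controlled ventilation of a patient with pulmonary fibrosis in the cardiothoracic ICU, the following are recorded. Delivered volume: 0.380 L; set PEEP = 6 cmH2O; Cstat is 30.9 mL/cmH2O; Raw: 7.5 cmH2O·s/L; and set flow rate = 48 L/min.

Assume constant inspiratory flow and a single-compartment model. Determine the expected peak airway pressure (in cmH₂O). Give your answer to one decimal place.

24.3

Flow: 48 L/min ÷ 60 = 0.8 L/s.
Equation of motion (constant flow): PIP = Vt/C + R·V̇ + PEEP.
PIP = 380/30.9 + 7.5×0.8 + 6 = 12.298 + 6.0 + 6 = 24.298 cmH2O.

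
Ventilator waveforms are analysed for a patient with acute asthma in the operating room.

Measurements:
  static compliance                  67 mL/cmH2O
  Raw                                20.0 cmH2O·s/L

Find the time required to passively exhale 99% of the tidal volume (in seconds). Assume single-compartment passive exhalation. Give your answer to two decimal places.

6.17

τ = R × C = 20.0 × 67 mL/cmH2O = 20.0 × 0.067 L/cmH2O = 1.34 s.
Exhaled fraction f = 1 − e^(−t/τ) → t = −τ·ln(1 − f) = −1.34·ln(0.01) = 6.171 s.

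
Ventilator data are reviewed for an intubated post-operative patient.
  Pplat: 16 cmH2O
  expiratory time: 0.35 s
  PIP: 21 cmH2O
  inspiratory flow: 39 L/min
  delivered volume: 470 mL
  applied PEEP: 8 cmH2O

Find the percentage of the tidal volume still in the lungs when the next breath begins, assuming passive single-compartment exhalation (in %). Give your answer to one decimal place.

46.1

Flow: 39 L/min ÷ 60 = 0.65 L/s.
R = (PIP − Pplat)/V̇ = (21 − 16) / 0.65 = 5.0/0.65 = 7.692 cmH2O·s/L.
C = Vt/(Pplat − PEEP) = 470.0 / (16 − 8) = 470.0/8.0 = 58.75 mL/cmH2O.
τ = R × C = 7.692 × 0.05875 L/cmH2O = 0.4519 s.
Fraction remaining at end-expiration = e^(−Te/τ) = e^(−0.35/0.4519) = 0.4609 → 46.09%.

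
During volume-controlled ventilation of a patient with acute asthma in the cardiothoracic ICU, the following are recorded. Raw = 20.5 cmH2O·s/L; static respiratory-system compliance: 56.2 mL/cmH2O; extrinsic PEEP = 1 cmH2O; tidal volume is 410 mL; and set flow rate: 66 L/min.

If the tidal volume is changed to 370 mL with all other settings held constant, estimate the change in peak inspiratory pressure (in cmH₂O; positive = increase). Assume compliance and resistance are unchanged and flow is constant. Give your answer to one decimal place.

PIP = Vt/C + R·V̇ + PEEP (constant-flow equation of motion).
Only the elastic term changes: ΔPIP = ΔVt / C = (370 − 410) / 56.2 = -0.7117 cmH2O.

-0.7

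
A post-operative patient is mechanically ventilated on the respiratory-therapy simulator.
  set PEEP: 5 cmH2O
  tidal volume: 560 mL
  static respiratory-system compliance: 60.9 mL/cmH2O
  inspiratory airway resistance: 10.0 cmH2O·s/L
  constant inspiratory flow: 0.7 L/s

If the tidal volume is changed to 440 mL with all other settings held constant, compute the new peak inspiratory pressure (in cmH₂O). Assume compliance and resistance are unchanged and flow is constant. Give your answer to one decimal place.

19.2

PIP = Vt/C + R·V̇ + PEEP (constant-flow equation of motion).
Only the elastic term changes: ΔPIP = ΔVt / C = (440 − 560) / 60.9 = -1.97 cmH2O.
Original PIP = 560/60.9 + 10.0×0.7 + 5 = 21.195 cmH2O; new PIP = 21.195 + (-1.97) = 19.225 cmH2O.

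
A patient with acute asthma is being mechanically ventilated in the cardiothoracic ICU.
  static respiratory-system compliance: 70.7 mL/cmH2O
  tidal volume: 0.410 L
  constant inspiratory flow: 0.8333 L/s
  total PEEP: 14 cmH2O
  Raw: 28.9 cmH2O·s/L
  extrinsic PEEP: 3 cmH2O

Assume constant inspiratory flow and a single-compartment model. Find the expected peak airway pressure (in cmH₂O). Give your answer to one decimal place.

43.9

Total PEEP = 14 cmH2O (set 3 + intrinsic 11); this is the baseline alveolar pressure.
Equation of motion (constant flow): PIP = Vt/C + R·V̇ + PEEP.
PIP = 410/70.7 + 28.9×0.8333 + 14 = 5.799 + 24.082 + 14 = 43.881 cmH2O.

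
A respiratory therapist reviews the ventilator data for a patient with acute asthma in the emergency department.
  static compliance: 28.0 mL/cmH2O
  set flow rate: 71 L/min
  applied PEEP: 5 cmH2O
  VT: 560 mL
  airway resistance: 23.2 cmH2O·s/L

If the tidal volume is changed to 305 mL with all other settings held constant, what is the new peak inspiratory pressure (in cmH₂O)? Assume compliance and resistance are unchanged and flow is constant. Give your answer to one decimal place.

Flow: 71 L/min ÷ 60 = 1.1833 L/s.
PIP = Vt/C + R·V̇ + PEEP (constant-flow equation of motion).
Only the elastic term changes: ΔPIP = ΔVt / C = (305 − 560) / 28.0 = -9.107 cmH2O.
Original PIP = 560/28.0 + 23.2×1.1833 + 5 = 52.453 cmH2O; new PIP = 52.453 + (-9.107) = 43.346 cmH2O.

43.3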